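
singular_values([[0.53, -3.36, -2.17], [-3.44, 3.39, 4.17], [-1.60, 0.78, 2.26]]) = [7.81, 2.01, 0.47]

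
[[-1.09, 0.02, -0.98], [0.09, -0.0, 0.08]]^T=[[-1.09,0.09], [0.02,-0.00], [-0.98,0.08]]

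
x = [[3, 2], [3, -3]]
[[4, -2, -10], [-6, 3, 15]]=x @ [[0, 0, 0], [2, -1, -5]]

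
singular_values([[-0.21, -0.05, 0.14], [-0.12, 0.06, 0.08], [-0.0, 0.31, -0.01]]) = [0.32, 0.29, 0.0]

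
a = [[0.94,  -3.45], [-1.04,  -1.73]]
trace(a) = -0.79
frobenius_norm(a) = 4.11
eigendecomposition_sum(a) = [[1.51, -1.43],  [-0.43, 0.41]] + [[-0.57,-2.02], [-0.61,-2.14]]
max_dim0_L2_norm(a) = 3.86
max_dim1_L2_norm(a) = 3.58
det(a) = -5.21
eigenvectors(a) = [[0.96,0.69], [-0.27,0.73]]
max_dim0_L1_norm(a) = 5.18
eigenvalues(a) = [1.92, -2.71]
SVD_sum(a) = [[0.39, -3.51], [0.18, -1.60]] + [[0.55, 0.06],[-1.22, -0.13]]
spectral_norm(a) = 3.88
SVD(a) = [[0.91, 0.41], [0.41, -0.91]] @ diag([3.880032834267903, 1.3438546070922186]) @ [[0.11, -0.99],[0.99, 0.11]]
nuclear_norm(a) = 5.22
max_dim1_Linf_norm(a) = 3.45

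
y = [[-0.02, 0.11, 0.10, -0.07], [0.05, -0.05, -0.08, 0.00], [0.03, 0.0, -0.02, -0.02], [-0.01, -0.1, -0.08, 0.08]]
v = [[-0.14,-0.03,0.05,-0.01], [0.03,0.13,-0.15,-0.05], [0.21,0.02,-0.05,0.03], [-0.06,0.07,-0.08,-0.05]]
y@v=[[0.03, 0.01, -0.02, 0.0], [-0.03, -0.01, 0.01, -0.0], [-0.01, -0.0, 0.00, 0.00], [-0.02, -0.01, 0.01, -0.00]]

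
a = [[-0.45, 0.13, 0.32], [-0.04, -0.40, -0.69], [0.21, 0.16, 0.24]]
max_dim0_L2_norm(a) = 0.8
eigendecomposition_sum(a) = [[-0.47, 0.1, 0.28], [0.22, -0.05, -0.13], [0.08, -0.02, -0.05]] + [[0.01, 0.01, 0.02], [-0.06, -0.07, -0.14], [0.03, 0.04, 0.08]] + [[0.01, 0.02, 0.03], [-0.20, -0.28, -0.43], [0.10, 0.14, 0.20]]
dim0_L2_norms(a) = [0.5, 0.45, 0.8]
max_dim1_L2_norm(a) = 0.8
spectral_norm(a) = 0.92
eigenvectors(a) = [[-0.90, -0.11, -0.06], [0.42, 0.85, 0.90], [0.15, -0.51, -0.43]]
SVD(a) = [[-0.42,-0.84,0.35], [0.86,-0.25,0.45], [-0.29,0.49,0.83]] @ diag([0.9179179407629993, 0.4941900696013981, 0.001682002610081719]) @ [[0.1, -0.48, -0.87], [0.99, 0.14, 0.04], [0.10, -0.86, 0.49]]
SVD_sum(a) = [[-0.04, 0.19, 0.34],[0.08, -0.38, -0.69],[-0.03, 0.13, 0.23]] + [[-0.41, -0.06, -0.02], [-0.12, -0.02, -0.01], [0.24, 0.03, 0.01]] + [[0.00, -0.0, 0.0], [0.0, -0.0, 0.0], [0.0, -0.00, 0.00]]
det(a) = 0.00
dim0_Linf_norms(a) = [0.45, 0.4, 0.69]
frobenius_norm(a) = 1.04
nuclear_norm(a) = 1.41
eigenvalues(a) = [-0.56, 0.02, -0.07]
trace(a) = -0.61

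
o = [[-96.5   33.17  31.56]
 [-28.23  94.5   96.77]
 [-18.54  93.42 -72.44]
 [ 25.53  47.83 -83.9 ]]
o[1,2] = 96.77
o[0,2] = 31.56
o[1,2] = 96.77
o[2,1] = 93.42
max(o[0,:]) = 33.17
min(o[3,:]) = -83.9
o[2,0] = -18.54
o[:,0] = [-96.5, -28.23, -18.54, 25.53]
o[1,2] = 96.77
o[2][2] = -72.44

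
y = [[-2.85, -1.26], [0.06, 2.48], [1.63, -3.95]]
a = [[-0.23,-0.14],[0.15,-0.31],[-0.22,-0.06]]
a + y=[[-3.08, -1.4], [0.21, 2.17], [1.41, -4.01]]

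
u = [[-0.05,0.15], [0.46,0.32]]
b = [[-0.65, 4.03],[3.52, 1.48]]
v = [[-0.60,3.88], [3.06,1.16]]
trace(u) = 0.27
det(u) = -0.09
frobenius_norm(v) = 5.11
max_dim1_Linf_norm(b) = 4.03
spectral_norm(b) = 4.41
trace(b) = 0.83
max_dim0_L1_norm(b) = 5.51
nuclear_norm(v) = 7.16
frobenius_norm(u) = 0.58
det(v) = -12.57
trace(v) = 0.56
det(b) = -15.15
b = u + v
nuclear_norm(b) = 7.84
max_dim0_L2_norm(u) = 0.46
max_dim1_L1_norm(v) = 4.48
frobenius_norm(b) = 5.59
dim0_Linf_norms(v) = [3.06, 3.88]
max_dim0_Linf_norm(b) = 4.03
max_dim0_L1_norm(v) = 5.04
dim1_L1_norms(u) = [0.2, 0.78]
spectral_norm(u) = 0.56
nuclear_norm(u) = 0.71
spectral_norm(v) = 4.08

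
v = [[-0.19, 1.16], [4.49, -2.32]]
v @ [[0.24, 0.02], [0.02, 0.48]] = [[-0.02, 0.55], [1.03, -1.02]]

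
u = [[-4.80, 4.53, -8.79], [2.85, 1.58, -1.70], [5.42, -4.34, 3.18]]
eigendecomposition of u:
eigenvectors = [[(-0.66+0j), (-0.66-0j), -0.59+0.00j], [(0.11+0.4j), (0.11-0.4j), -0.78+0.00j], [(0.26+0.57j), 0.26-0.57j, (0.2+0j)]]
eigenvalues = [(-2.1+4.75j), (-2.1-4.75j), (4.16+0j)]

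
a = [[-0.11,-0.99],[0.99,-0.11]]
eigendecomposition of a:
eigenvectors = [[0.71+0.00j, 0.71-0.00j], [0.00-0.71j, 0.71j]]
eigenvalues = [(-0.11+0.99j), (-0.11-0.99j)]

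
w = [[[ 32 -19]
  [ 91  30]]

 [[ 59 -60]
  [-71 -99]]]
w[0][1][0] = 91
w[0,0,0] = 32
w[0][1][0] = 91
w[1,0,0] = 59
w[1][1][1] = -99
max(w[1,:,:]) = 59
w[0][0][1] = -19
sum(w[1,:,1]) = -159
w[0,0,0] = 32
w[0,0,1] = -19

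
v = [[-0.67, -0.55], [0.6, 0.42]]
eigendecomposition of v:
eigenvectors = [[(0.66-0.22j), (0.66+0.22j)], [-0.72+0.00j, (-0.72-0j)]]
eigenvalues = [(-0.12+0.18j), (-0.12-0.18j)]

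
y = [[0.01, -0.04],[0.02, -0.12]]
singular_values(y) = [0.13, 0.0]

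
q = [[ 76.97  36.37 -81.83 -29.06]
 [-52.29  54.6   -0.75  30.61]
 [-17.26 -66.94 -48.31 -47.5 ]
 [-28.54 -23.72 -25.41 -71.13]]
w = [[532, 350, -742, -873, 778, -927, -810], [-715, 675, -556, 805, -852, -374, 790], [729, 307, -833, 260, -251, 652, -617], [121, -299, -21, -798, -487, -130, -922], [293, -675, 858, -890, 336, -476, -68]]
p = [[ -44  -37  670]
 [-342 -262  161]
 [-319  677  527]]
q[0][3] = -29.06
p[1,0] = -342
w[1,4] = -852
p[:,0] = [-44, -342, -319]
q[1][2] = -0.75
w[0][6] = -810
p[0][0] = -44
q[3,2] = -25.41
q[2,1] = -66.94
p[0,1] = -37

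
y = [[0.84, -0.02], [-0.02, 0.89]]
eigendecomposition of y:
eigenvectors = [[-0.94, 0.33], [-0.33, -0.94]]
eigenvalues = [0.83, 0.9]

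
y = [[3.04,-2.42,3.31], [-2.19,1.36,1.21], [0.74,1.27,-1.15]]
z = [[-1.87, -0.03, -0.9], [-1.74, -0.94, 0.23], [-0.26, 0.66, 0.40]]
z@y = [[-6.29, 3.34, -5.19],  [-3.06, 3.22, -7.16],  [-1.94, 2.03, -0.52]]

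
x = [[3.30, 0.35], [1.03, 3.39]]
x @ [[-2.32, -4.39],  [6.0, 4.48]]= [[-5.56, -12.92], [17.95, 10.67]]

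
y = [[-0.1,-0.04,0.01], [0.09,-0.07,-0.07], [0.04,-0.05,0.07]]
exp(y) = [[0.9,-0.04,0.01], [0.08,0.93,-0.07], [0.04,-0.05,1.07]]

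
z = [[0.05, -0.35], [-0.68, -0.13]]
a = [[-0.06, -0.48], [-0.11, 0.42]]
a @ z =[[0.32,0.08], [-0.29,-0.02]]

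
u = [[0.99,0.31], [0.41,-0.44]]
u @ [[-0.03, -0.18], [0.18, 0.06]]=[[0.03, -0.16], [-0.09, -0.1]]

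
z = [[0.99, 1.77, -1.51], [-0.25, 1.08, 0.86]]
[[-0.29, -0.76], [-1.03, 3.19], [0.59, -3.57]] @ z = [[-0.10,-1.33,-0.22],  [-1.82,1.62,4.30],  [1.48,-2.81,-3.96]]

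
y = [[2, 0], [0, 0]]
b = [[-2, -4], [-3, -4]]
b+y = [[0, -4], [-3, -4]]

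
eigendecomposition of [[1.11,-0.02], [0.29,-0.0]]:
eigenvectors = [[0.97,  0.02], [0.25,  1.0]]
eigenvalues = [1.1, 0.01]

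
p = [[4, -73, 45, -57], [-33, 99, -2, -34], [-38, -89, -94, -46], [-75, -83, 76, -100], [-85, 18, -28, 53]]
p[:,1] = [-73, 99, -89, -83, 18]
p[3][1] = -83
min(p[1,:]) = -34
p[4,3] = 53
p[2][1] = -89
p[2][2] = -94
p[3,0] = -75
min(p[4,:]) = -85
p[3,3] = -100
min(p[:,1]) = -89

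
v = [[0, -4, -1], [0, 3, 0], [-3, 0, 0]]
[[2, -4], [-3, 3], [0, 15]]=v @ [[0, -5], [-1, 1], [2, 0]]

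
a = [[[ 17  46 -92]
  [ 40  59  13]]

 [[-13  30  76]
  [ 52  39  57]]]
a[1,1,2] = 57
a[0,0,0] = 17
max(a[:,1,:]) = 59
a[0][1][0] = 40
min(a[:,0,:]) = -92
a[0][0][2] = -92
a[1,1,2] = 57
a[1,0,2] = 76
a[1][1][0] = 52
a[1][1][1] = 39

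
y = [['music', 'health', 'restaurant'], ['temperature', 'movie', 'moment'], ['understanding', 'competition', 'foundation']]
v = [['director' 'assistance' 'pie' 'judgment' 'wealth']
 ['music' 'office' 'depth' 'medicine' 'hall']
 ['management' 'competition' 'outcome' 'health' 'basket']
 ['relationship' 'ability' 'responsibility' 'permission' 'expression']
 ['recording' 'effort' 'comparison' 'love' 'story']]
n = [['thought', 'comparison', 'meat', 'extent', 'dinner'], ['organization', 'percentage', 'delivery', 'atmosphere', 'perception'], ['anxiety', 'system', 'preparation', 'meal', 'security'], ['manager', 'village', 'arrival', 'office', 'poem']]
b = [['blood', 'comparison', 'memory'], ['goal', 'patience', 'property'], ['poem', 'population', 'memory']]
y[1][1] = 'movie'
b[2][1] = 'population'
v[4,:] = ['recording', 'effort', 'comparison', 'love', 'story']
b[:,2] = ['memory', 'property', 'memory']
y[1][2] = 'moment'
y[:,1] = ['health', 'movie', 'competition']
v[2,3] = 'health'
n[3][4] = 'poem'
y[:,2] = ['restaurant', 'moment', 'foundation']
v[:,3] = ['judgment', 'medicine', 'health', 'permission', 'love']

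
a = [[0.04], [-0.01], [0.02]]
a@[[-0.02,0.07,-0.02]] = [[-0.00, 0.00, -0.00], [0.0, -0.0, 0.00], [-0.00, 0.0, -0.00]]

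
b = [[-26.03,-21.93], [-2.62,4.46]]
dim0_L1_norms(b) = [28.65, 26.39]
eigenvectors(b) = [[-1.0,  0.56], [-0.08,  -0.83]]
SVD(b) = [[-1.00,0.03],[0.03,1.00]] @ diag([34.04790638969056, 5.097241457775792]) @ [[0.76, 0.65],[-0.65, 0.76]]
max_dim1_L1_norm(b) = 47.96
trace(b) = -21.57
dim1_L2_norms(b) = [34.04, 5.17]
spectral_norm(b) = 34.05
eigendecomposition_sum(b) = [[-26.36,-17.91],[-2.14,-1.45]] + [[0.33,-4.02], [-0.48,5.91]]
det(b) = -173.55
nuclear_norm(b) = 39.15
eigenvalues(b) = [-27.81, 6.24]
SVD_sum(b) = [[-25.94,-22.03], [0.68,0.58]] + [[-0.09, 0.1],[-3.30, 3.88]]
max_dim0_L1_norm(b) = 28.65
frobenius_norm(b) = 34.43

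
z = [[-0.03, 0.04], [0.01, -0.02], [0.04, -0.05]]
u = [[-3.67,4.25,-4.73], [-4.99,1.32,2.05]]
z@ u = [[-0.09, -0.07, 0.22], [0.06, 0.02, -0.09], [0.10, 0.1, -0.29]]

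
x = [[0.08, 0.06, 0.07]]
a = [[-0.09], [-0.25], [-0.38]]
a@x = [[-0.01,-0.01,-0.01], [-0.02,-0.02,-0.02], [-0.03,-0.02,-0.03]]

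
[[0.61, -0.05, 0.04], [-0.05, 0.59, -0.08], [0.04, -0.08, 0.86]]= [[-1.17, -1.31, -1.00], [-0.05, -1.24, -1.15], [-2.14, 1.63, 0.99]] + [[1.78, 1.26, 1.04], [0.0, 1.83, 1.07], [2.18, -1.71, -0.13]]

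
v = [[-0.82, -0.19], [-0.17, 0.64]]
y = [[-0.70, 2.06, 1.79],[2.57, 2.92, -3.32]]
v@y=[[0.09,-2.24,-0.84], [1.76,1.52,-2.43]]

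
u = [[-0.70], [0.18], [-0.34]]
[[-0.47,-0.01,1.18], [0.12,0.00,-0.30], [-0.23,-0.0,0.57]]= u @[[0.67, 0.01, -1.68]]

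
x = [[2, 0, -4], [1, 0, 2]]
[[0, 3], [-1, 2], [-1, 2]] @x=[[3, 0, 6], [0, 0, 8], [0, 0, 8]]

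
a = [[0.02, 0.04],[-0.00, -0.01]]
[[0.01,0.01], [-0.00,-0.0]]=a@[[-0.05,0.36], [0.23,0.13]]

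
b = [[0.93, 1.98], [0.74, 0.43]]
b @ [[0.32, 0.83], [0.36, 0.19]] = [[1.01,  1.15], [0.39,  0.7]]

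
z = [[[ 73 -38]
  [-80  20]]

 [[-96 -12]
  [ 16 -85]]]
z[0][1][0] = -80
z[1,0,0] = -96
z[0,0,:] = [73, -38]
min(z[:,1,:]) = -85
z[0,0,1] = -38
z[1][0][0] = -96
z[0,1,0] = -80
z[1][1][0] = 16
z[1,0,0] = -96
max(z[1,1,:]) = 16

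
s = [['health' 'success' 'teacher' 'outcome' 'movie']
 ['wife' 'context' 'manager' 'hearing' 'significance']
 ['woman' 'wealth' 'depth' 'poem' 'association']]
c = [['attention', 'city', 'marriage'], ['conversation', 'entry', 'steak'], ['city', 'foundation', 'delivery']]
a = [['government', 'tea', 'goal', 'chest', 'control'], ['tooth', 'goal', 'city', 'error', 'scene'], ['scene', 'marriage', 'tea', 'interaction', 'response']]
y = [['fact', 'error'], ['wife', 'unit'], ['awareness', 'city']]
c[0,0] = 'attention'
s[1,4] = 'significance'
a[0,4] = 'control'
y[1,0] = 'wife'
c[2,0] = 'city'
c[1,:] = ['conversation', 'entry', 'steak']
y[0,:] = ['fact', 'error']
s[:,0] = ['health', 'wife', 'woman']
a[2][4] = 'response'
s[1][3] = 'hearing'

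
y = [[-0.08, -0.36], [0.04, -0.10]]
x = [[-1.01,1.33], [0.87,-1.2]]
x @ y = [[0.13,0.23], [-0.12,-0.19]]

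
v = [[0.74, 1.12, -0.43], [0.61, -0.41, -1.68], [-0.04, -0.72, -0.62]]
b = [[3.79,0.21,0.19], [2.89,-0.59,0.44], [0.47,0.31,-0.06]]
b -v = [[3.05, -0.91, 0.62], [2.28, -0.18, 2.12], [0.51, 1.03, 0.56]]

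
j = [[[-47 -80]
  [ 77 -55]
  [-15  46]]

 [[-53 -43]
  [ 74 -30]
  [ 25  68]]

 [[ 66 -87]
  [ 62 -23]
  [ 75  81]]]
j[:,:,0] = [[-47, 77, -15], [-53, 74, 25], [66, 62, 75]]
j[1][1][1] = -30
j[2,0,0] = 66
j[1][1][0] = 74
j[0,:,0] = [-47, 77, -15]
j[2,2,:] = [75, 81]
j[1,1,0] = 74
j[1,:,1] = [-43, -30, 68]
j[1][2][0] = 25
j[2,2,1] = 81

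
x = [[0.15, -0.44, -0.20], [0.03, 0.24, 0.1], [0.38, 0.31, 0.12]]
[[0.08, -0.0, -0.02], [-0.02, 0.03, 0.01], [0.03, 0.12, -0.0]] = x @ [[0.18,  0.24,  -0.02], [-0.13,  0.04,  -0.06], [0.03,  0.11,  0.20]]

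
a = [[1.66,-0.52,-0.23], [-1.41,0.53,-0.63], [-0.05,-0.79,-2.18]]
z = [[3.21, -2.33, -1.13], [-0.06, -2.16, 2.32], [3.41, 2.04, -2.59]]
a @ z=[[4.58, -3.21, -2.49],  [-6.71, 0.86, 4.45],  [-7.55, -2.62, 3.87]]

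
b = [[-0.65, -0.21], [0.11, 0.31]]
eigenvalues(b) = [-0.63, 0.29]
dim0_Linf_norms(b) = [0.65, 0.31]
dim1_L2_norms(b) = [0.68, 0.33]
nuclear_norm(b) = 0.97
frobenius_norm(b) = 0.76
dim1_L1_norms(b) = [0.86, 0.42]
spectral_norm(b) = 0.72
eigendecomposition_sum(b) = [[-0.64,-0.14],[0.08,0.02]] + [[-0.01, -0.07], [0.03, 0.29]]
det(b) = -0.18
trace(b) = -0.34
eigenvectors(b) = [[-0.99, 0.22],[0.12, -0.98]]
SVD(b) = [[-0.95, 0.32], [0.32, 0.95]] @ diag([0.7160494910791213, 0.24914478988197108]) @ [[0.91,0.42], [-0.42,0.91]]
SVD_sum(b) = [[-0.62, -0.28],[0.21, 0.1]] + [[-0.03, 0.07], [-0.1, 0.21]]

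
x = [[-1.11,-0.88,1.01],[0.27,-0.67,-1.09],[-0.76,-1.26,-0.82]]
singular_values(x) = [2.05, 1.82, 0.23]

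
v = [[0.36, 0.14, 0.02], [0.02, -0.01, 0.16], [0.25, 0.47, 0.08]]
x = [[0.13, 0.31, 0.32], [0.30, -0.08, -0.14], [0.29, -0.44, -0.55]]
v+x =[[0.49,0.45,0.34], [0.32,-0.09,0.02], [0.54,0.03,-0.47]]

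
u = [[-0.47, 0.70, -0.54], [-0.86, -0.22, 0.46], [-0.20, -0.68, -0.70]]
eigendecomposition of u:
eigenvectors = [[0.07+0.57j, 0.07-0.57j, (0.58+0j)], [-0.70+0.00j, (-0.7-0j), 0.17+0.00j], [0.10-0.42j, 0.10+0.42j, 0.79+0.00j]]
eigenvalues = [(-0.2+0.98j), (-0.2-0.98j), (-1+0j)]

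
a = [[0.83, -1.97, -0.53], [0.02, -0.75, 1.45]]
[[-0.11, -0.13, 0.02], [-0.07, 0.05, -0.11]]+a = [[0.72, -2.1, -0.51], [-0.05, -0.70, 1.34]]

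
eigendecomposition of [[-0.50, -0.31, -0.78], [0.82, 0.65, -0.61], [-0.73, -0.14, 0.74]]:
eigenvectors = [[0.86, -0.08, -0.22], [-0.33, -0.86, 0.97], [0.39, 0.51, -0.10]]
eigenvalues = [-0.74, 1.09, 0.53]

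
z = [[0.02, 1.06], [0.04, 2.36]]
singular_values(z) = [2.59, 0.0]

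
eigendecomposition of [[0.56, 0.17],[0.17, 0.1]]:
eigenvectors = [[0.95,-0.31], [0.31,0.95]]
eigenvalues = [0.62, 0.04]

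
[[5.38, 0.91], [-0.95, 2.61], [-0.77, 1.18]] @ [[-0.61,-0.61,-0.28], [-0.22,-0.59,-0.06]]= [[-3.48, -3.82, -1.56], [0.01, -0.96, 0.11], [0.21, -0.23, 0.14]]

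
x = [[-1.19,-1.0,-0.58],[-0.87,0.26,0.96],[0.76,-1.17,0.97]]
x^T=[[-1.19, -0.87, 0.76],[-1.0, 0.26, -1.17],[-0.58, 0.96, 0.97]]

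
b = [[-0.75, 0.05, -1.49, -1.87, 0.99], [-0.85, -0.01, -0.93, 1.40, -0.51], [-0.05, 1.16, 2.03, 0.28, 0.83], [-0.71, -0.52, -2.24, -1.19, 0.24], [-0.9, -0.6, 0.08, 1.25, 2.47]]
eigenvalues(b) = [(-2.09+0j), 0j, (1.09+1.25j), (1.09-1.25j), (2.45+0j)]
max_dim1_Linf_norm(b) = 2.47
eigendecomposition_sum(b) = [[-0.58-0.00j, (0.35+0j), (-1.27-0j), -2.07+0.00j, (0.51+0j)], [(0.05+0j), (-0.03-0j), (0.1+0j), (0.17-0j), (-0.04-0j)], [(0.01+0j), (-0-0j), (0.01+0j), (0.02-0j), (-0.01-0j)], [(-0.42-0j), 0.25+0.00j, -0.91-0.00j, -1.49+0.00j, (0.36+0j)], [(0.01+0j), -0.00-0.00j, (0.01+0j), 0.02-0.00j, (-0-0j)]] + [[-0j, 0.00+0.00j, (-0-0j), -0.00+0.00j, 0.00+0.00j],[0.00-0.00j, 0j, -0.00-0.00j, (-0+0j), 0j],[-0.00+0.00j, (-0-0j), 0j, 0.00+0.00j, -0.00-0.00j],[-0j, 0j, (-0-0j), -0.00+0.00j, 0.00+0.00j],[0.00-0.00j, 0j, (-0-0j), -0.00+0.00j, 0j]] + [[-0.02-0.07j, -0.07+0.05j, -0.11+0.03j, (0.02+0.1j), (0.01+0.04j)], [-0.61-0.32j, -0.19+0.86j, -0.52+0.98j, 0.83+0.56j, 0.37+0.19j], [0.10+0.63j, (0.74-0.34j), (1.01-0.16j), (-0.04-0.92j), -0.06-0.38j], [(-0.19-0.41j), -0.44+0.38j, (-0.67+0.31j), (0.21+0.63j), (0.12+0.25j)], [-0.14+0.03j, 0.08+0.16j, (0.05+0.22j), (0.2-0.02j), (0.08-0.02j)]] + [[-0.02+0.07j, (-0.07-0.05j), (-0.11-0.03j), (0.02-0.1j), (0.01-0.04j)], [(-0.61+0.32j), (-0.19-0.86j), (-0.52-0.98j), (0.83-0.56j), (0.37-0.19j)], [(0.1-0.63j), (0.74+0.34j), 1.01+0.16j, -0.04+0.92j, (-0.06+0.38j)], [-0.19+0.41j, -0.44-0.38j, -0.67-0.31j, (0.21-0.63j), 0.12-0.25j], [(-0.14-0.03j), (0.08-0.16j), 0.05-0.22j, (0.2+0.02j), (0.08+0.02j)]] + [[-0.12-0.00j, (-0.15+0j), -0.00+0.00j, 0.16+0.00j, (0.46-0j)], [0.33+0.00j, 0.40-0.00j, (0.01-0j), (-0.43-0j), (-1.2+0j)], [(-0.26-0j), (-0.32+0j), (-0.01+0j), 0.34+0.00j, (0.96-0j)], [(0.1+0j), (0.12-0j), -0j, -0.13-0.00j, (-0.36+0j)], [-0.63-0.00j, -0.76+0.00j, (-0.02+0j), (0.82+0j), 2.31-0.00j]]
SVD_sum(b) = [[-0.48, -0.47, -1.9, -1.11, 0.05], [-0.05, -0.05, -0.21, -0.13, 0.01], [0.42, 0.42, 1.67, 0.98, -0.04], [-0.56, -0.55, -2.21, -1.3, 0.06], [0.06, 0.06, 0.25, 0.15, -0.01]] + [[-0.23, -0.07, -0.02, 0.18, 0.54],[-0.12, -0.04, -0.01, 0.09, 0.28],[-0.24, -0.07, -0.02, 0.19, 0.55],[-0.09, -0.03, -0.01, 0.07, 0.21],[-1.1, -0.35, -0.08, 0.87, 2.54]] + [[0.17,0.33,0.45,-0.96,0.46], [-0.25,-0.48,-0.66,1.4,-0.67], [0.16,0.31,0.43,-0.91,0.44], [-0.01,-0.01,-0.01,0.03,-0.01], [-0.04,-0.08,-0.11,0.25,-0.12]] + [[-0.21, 0.27, -0.03, 0.01, -0.06], [-0.43, 0.56, -0.05, 0.03, -0.12], [-0.39, 0.51, -0.05, 0.03, -0.11], [-0.06, 0.07, -0.01, 0.00, -0.02], [0.18, -0.23, 0.02, -0.01, 0.05]] + [[0.0, 0.00, -0.00, 0.0, 0.0], [0.00, 0.0, -0.0, 0.0, 0.0], [-0.0, -0.0, 0.0, -0.00, -0.00], [-0.00, -0.00, 0.0, -0.0, -0.00], [0.0, 0.0, -0.0, 0.0, 0.00]]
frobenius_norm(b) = 5.78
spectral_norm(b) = 4.09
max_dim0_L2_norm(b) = 3.5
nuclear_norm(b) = 10.71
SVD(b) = [[-0.56, -0.2, -0.49, 0.32, 0.54], [-0.06, -0.1, 0.72, 0.66, 0.16], [0.49, -0.20, -0.47, 0.61, -0.35], [-0.66, -0.08, 0.01, 0.09, -0.75], [0.08, -0.95, 0.13, -0.28, 0.01]] @ diag([4.089873025571877, 3.0830884936428613, 2.4530726894464254, 1.0777460644610481, 0.0013326279853691858]) @ [[0.21,0.21,0.83,0.48,-0.02], [0.38,0.12,0.03,-0.30,-0.87], [-0.14,-0.27,-0.37,0.79,-0.38], [-0.60,0.78,-0.07,0.04,-0.17], [0.66,0.52,-0.42,0.22,0.27]]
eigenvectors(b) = [[(-0.81+0j),(-0.66+0j),-0.05-0.05j,-0.05+0.05j,0.16+0.00j], [0.07+0.00j,-0.52+0.00j,(-0.65+0j),-0.65-0.00j,-0.42+0.00j], [0.01+0.00j,0.42+0.00j,0.36+0.48j,0.36-0.48j,(0.34+0j)], [-0.58+0.00j,-0.22+0.00j,-0.34-0.26j,-0.34+0.26j,(-0.13+0j)], [(0.01+0j),-0.27+0.00j,(-0.1+0.09j),(-0.1-0.09j),0.81+0.00j]]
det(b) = -0.04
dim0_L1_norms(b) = [3.26, 2.34, 6.77, 5.99, 5.04]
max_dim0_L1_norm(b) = 6.77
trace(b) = 2.55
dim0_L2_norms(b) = [1.61, 1.41, 3.5, 2.92, 2.84]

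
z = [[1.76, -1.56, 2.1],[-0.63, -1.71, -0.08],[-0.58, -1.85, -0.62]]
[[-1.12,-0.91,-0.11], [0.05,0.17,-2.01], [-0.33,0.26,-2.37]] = z @ [[-0.98, -0.27, 0.34],[0.31, 0.01, 1.03],[0.52, -0.2, 0.43]]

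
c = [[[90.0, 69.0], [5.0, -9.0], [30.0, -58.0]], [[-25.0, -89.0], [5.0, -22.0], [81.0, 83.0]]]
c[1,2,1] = 83.0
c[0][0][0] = 90.0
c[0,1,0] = 5.0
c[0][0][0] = 90.0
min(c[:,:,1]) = -89.0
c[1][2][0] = 81.0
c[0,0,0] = 90.0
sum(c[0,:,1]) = 2.0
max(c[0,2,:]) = 30.0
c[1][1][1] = -22.0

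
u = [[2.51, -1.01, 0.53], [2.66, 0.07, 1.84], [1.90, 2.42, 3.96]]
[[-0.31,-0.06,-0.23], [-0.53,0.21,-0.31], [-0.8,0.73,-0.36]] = u @ [[-0.15, -0.06, -0.12], [-0.1, 0.02, -0.07], [-0.07, 0.20, 0.01]]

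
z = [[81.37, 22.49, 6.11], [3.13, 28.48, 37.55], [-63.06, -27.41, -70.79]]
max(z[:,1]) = 28.48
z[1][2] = 37.55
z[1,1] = 28.48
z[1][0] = 3.13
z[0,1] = 22.49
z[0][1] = 22.49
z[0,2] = 6.11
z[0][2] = 6.11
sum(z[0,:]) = 109.97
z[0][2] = 6.11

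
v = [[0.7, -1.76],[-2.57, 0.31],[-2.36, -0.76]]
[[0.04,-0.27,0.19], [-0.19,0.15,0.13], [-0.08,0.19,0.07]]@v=[[0.27, -0.30],  [-0.83, 0.28],  [-0.71, 0.15]]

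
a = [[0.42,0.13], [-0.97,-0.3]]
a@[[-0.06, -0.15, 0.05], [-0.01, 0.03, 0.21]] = [[-0.03,-0.06,0.05], [0.06,0.14,-0.11]]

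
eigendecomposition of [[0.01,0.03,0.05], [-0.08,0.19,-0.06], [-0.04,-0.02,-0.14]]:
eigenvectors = [[0.15, 0.91, -0.36], [0.99, 0.3, 0.09], [-0.08, -0.29, 0.93]]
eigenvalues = [0.18, 0.0, -0.13]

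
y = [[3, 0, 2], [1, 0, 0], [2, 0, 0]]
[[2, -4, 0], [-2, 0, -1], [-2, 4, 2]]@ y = [[2, 0, 4], [-8, 0, -4], [2, 0, -4]]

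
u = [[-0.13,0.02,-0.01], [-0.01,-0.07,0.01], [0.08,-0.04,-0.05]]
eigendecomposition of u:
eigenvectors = [[(-0.67+0j), (-0.12-0.18j), -0.12+0.18j], [-0.33+0.00j, 0.12-0.62j, (0.12+0.62j)], [(0.67+0j), (0.75+0j), (0.75-0j)]]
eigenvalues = [(-0.11+0j), (-0.07+0.01j), (-0.07-0.01j)]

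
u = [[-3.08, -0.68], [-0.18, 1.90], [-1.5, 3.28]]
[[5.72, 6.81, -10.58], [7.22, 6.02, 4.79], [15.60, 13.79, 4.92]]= u @ [[-2.64, -2.85, 2.82], [3.55, 2.9, 2.79]]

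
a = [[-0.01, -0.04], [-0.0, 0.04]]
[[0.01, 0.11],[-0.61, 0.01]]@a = [[-0.00, 0.0],  [0.01, 0.02]]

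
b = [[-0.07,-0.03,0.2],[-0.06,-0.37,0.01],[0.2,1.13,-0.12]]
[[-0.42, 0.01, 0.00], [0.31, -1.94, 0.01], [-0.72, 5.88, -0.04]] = b @ [[-2.07,-1.81,-0.43], [-0.58,5.55,0.03], [-2.90,0.24,-0.13]]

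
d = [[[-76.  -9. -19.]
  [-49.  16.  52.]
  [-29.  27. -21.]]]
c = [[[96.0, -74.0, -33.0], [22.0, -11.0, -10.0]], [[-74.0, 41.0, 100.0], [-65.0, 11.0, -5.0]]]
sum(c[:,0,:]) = 56.0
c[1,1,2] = -5.0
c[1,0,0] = -74.0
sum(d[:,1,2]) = 52.0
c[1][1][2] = -5.0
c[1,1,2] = -5.0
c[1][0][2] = 100.0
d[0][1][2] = 52.0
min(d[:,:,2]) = -21.0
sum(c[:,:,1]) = -33.0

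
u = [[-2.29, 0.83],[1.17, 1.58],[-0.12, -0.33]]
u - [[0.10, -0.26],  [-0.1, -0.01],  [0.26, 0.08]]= [[-2.39, 1.09], [1.27, 1.59], [-0.38, -0.41]]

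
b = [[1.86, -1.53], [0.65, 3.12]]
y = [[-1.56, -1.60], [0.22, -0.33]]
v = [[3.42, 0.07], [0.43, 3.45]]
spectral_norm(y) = 2.24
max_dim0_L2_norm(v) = 3.45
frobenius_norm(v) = 4.88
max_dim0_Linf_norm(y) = 1.6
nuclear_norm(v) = 6.88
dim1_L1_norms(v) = [3.49, 3.88]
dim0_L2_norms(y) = [1.58, 1.63]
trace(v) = 6.87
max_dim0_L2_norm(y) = 1.63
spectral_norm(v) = 3.69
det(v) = 11.77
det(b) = 6.80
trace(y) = -1.89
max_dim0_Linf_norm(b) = 3.12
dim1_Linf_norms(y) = [1.6, 0.33]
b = v + y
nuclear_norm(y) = 2.62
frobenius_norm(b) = 3.99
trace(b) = 4.98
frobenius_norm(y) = 2.27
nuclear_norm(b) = 5.44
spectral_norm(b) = 3.49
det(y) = 0.87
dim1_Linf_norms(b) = [1.86, 3.12]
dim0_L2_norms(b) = [1.97, 3.47]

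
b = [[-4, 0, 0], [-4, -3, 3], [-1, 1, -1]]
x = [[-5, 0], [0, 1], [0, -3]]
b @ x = [[20, 0], [20, -12], [5, 4]]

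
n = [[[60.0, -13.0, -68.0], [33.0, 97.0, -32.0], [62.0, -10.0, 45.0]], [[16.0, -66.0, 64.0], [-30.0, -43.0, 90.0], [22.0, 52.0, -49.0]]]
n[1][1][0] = -30.0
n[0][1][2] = -32.0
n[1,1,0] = -30.0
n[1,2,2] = -49.0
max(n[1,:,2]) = 90.0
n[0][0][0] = 60.0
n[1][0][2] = 64.0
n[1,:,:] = [[16.0, -66.0, 64.0], [-30.0, -43.0, 90.0], [22.0, 52.0, -49.0]]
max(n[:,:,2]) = 90.0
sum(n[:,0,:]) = -7.0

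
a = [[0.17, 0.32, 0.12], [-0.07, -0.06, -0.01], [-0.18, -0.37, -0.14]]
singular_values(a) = [0.58, 0.04, 0.0]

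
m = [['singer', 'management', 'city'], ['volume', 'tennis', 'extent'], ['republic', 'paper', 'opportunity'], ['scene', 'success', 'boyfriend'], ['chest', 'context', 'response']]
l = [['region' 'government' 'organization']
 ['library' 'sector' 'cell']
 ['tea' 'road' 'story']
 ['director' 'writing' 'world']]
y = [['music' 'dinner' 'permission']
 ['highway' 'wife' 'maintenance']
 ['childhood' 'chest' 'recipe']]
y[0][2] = 'permission'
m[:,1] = ['management', 'tennis', 'paper', 'success', 'context']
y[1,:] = ['highway', 'wife', 'maintenance']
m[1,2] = 'extent'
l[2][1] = 'road'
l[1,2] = 'cell'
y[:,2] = ['permission', 'maintenance', 'recipe']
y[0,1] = 'dinner'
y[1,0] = 'highway'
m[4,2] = 'response'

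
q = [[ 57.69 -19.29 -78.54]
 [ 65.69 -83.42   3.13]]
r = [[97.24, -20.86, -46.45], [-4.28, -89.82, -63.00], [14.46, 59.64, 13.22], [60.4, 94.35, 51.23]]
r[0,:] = [97.24, -20.86, -46.45]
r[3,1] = 94.35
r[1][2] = -63.0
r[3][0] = 60.4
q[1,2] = 3.13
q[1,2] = 3.13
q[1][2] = 3.13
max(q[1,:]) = 65.69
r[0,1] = -20.86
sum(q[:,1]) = -102.71000000000001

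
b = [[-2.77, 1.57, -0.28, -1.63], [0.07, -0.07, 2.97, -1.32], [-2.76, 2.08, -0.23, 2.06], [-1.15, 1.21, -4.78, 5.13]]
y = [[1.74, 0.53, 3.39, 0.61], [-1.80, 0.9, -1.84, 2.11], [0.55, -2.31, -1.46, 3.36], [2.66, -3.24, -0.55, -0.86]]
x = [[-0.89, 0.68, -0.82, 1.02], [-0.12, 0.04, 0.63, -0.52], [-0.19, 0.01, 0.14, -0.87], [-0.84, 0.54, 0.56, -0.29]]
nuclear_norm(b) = 14.85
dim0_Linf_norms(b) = [2.77, 2.08, 4.78, 5.13]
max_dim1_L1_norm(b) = 12.27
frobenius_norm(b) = 9.57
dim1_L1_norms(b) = [6.25, 4.43, 7.13, 12.27]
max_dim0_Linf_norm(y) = 3.39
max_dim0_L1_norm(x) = 2.7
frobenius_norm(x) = 2.42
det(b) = -0.01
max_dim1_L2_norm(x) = 1.72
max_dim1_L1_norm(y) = 7.68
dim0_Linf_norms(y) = [2.66, 3.24, 3.39, 3.36]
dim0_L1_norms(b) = [6.75, 4.93, 8.26, 10.14]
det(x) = 0.00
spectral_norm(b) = 8.18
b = y @ x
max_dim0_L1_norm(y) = 7.24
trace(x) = -1.00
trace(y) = 0.32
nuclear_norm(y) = 13.99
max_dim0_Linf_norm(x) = 1.02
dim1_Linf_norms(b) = [2.77, 2.97, 2.76, 5.13]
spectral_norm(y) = 5.22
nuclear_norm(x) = 3.82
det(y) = 25.93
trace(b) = 2.06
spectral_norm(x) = 1.90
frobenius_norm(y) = 8.05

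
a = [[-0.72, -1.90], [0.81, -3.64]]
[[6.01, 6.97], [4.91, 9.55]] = a@[[-3.01, -1.74], [-2.02, -3.01]]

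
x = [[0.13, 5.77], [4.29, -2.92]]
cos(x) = [[-0.17, -0.96], [-0.72, 0.34]]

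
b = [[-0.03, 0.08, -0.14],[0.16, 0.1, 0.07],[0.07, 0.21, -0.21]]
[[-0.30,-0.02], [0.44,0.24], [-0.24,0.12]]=b@[[1.21,-0.3],[0.84,1.97],[2.37,1.30]]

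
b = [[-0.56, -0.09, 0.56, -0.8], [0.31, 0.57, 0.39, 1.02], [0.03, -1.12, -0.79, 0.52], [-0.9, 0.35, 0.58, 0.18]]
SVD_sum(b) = [[-0.31, 0.45, 0.52, -0.27], [-0.04, 0.06, 0.07, -0.04], [0.52, -0.75, -0.86, 0.45], [-0.34, 0.49, 0.56, -0.29]] + [[-0.23, -0.38, -0.12, -0.60], [0.38, 0.63, 0.20, 0.99], [-0.08, -0.14, -0.04, -0.21], [0.04, 0.07, 0.02, 0.11]] + [[-0.1, -0.04, 0.01, 0.06], [-0.09, -0.04, 0.01, 0.06], [-0.43, -0.2, 0.06, 0.28], [-0.56, -0.26, 0.08, 0.37]] + [[0.08, -0.11, 0.15, 0.01], [0.06, -0.08, 0.11, 0.01], [0.03, -0.04, 0.05, 0.0], [-0.04, 0.06, -0.08, -0.01]]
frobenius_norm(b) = 2.52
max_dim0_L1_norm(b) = 2.52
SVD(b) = [[-0.45, 0.51, 0.13, 0.72], [-0.06, -0.84, 0.12, 0.53], [0.75, 0.18, 0.60, 0.23], [-0.48, -0.09, 0.78, -0.38]] @ diag([1.7767176470391846, 1.4958037642693576, 0.9308321708940683, 0.28159717883140484]) @ [[0.39, -0.56, -0.65, 0.34], [-0.31, -0.5, -0.16, -0.79], [-0.77, -0.36, 0.11, 0.51], [0.39, -0.55, 0.74, 0.05]]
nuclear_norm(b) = 4.48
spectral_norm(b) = 1.78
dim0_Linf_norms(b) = [0.9, 1.12, 0.79, 1.02]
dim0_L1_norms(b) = [1.8, 2.13, 2.32, 2.52]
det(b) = -0.70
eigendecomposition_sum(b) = [[(-0.57+0j), (0.35+0j), (0.57-0j), (-0.59-0j)], [(0.2-0j), -0.12-0.00j, (-0.2+0j), 0.20+0.00j], [0.53-0.00j, (-0.32-0j), -0.53+0.00j, (0.54+0j)], [(-0.47+0j), (0.29+0j), 0.47-0.00j, -0.49-0.00j]] + [[(-0.11+0.15j), (-0.15+0.12j), (0.05+0.14j), 0.13+0.03j],  [(0.26+0.14j), 0.22+0.20j, (0.2-0.11j), 0.01-0.21j],  [(-0.33+0.07j), -0.35-0.00j, (-0.09+0.25j), 0.15+0.19j],  [-0.06+0.01j, (-0.06-0j), -0.02+0.05j, (0.03+0.03j)]] + [[-0.11-0.15j, (-0.15-0.12j), (0.05-0.14j), 0.13-0.03j], [0.26-0.14j, (0.22-0.2j), (0.2+0.11j), 0.01+0.21j], [-0.33-0.07j, (-0.35+0j), (-0.09-0.25j), (0.15-0.19j)], [-0.06-0.01j, -0.06+0.00j, -0.02-0.05j, 0.03-0.03j]] + [[0.24-0.00j, (-0.14-0j), -0.11+0.00j, -0.47+0.00j], [-0.40+0.00j, (0.24+0j), (0.18-0j), (0.79-0j)], [(0.16-0j), -0.10-0.00j, (-0.07+0j), (-0.32+0j)], [(-0.31+0j), 0.19+0.00j, (0.14-0j), 0.61-0.00j]]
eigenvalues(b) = [(-1.71+0j), (0.04+0.63j), (0.04-0.63j), (1.02+0j)]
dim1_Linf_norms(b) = [0.8, 1.02, 1.12, 0.9]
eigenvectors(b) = [[0.61+0.00j, 0.29-0.24j, 0.29+0.24j, 0.41+0.00j], [(-0.21+0j), (-0.45-0.4j), -0.45+0.40j, (-0.69+0j)], [(-0.57+0j), 0.69+0.00j, 0.69-0.00j, (0.28+0j)], [(0.51+0j), (0.13-0j), (0.13+0j), -0.53+0.00j]]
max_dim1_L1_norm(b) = 2.46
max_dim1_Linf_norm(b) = 1.12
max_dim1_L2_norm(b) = 1.47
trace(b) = -0.60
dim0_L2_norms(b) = [1.1, 1.31, 1.19, 1.41]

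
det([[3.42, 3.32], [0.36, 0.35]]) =0.002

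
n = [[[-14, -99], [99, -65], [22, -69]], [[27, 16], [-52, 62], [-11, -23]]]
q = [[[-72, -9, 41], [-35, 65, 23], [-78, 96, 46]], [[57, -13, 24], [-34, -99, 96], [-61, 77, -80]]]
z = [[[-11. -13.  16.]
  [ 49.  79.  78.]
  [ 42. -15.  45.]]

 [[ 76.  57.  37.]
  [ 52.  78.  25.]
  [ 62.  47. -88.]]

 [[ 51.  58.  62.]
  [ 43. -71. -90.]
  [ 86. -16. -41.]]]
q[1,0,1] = -13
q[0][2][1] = 96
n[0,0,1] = -99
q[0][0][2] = 41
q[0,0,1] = -9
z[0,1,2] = 78.0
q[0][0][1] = -9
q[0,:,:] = [[-72, -9, 41], [-35, 65, 23], [-78, 96, 46]]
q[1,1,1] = -99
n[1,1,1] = 62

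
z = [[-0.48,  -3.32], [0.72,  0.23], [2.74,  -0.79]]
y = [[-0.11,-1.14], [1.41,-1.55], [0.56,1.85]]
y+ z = [[-0.59, -4.46], [2.13, -1.32], [3.3, 1.06]]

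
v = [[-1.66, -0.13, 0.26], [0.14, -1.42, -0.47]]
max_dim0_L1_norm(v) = 1.8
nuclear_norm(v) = 3.19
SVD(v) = [[-0.97, 0.26],  [0.26, 0.97]] @ diag([1.6988337213787108, 1.4869310633336574]) @ [[0.96, -0.14, -0.22], [-0.2, -0.94, -0.26]]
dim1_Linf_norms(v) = [1.66, 1.42]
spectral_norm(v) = 1.70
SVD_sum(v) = [[-1.58,0.24,0.36], [0.43,-0.06,-0.10]] + [[-0.08,  -0.37,  -0.1], [-0.29,  -1.36,  -0.37]]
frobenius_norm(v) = 2.26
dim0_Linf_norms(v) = [1.66, 1.42, 0.47]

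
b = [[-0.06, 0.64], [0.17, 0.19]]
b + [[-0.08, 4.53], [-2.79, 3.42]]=[[-0.14, 5.17], [-2.62, 3.61]]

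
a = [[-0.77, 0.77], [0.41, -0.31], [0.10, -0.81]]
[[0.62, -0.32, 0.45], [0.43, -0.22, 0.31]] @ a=[[-0.56, 0.21],[-0.39, 0.15]]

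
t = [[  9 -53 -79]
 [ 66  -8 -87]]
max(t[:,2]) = -79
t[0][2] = -79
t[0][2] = -79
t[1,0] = 66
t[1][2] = -87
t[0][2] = -79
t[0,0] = 9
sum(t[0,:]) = -123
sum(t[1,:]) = -29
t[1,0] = 66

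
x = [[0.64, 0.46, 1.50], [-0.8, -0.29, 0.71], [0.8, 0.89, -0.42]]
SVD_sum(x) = [[0.43,0.38,1.58], [0.10,0.09,0.37], [0.00,0.0,0.01]] + [[0.17, 0.13, -0.08], [-0.75, -0.58, 0.34], [0.93, 0.72, -0.43]] + [[0.04, -0.05, 0.0], [-0.16, 0.2, -0.00], [-0.13, 0.17, -0.00]]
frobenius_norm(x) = 2.39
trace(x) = -0.07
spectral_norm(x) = 1.72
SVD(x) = [[-0.97,0.14,-0.18],[-0.23,-0.62,0.75],[-0.01,0.77,0.64]] @ diag([1.7240008479086173, 1.6193881094459055, 0.3366054476617765]) @ [[-0.26, -0.22, -0.94], [0.74, 0.58, -0.34], [-0.62, 0.79, -0.02]]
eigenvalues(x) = [(-1.58+0j), (0.76+0.15j), (0.76-0.15j)]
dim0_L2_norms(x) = [1.3, 1.04, 1.71]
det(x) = -0.94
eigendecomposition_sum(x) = [[-0.25+0.00j, (-0.23+0j), (0.46-0j)],[-0.43+0.00j, -0.40+0.00j, 0.80-0.00j],[0.50-0.00j, (0.46-0j), -0.93+0.00j]] + [[(0.45-0.57j), 0.35-2.01j, 0.52-2.01j], [-0.18+0.38j, 0.05+1.20j, -0.05+1.22j], [(0.15-0.12j), (0.21-0.49j), 0.26-0.48j]] + [[0.45+0.57j, (0.35+2.01j), (0.52+2.01j)], [(-0.18-0.38j), 0.05-1.20j, (-0.05-1.22j)], [(0.15+0.12j), 0.21+0.49j, 0.26+0.48j]]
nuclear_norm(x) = 3.68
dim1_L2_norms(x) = [1.69, 1.11, 1.27]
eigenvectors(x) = [[(0.35+0j), 0.84+0.00j, 0.84-0.00j], [(0.61+0j), (-0.48+0.11j), -0.48-0.11j], [-0.71+0.00j, 0.21+0.05j, (0.21-0.05j)]]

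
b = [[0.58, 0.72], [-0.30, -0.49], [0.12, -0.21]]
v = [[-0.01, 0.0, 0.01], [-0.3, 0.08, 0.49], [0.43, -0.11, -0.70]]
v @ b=[[-0.00, -0.01], [-0.14, -0.36], [0.20, 0.51]]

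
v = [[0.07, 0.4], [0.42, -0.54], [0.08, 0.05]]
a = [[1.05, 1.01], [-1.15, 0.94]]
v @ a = [[-0.39, 0.45], [1.06, -0.08], [0.03, 0.13]]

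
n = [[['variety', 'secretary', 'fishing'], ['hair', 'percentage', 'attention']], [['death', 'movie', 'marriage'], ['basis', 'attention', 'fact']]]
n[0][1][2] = 'attention'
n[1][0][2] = 'marriage'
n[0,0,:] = ['variety', 'secretary', 'fishing']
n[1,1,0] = 'basis'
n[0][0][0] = 'variety'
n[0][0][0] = 'variety'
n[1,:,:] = [['death', 'movie', 'marriage'], ['basis', 'attention', 'fact']]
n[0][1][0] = 'hair'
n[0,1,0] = 'hair'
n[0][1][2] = 'attention'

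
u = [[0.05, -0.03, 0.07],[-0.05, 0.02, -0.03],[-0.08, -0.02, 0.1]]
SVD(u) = [[0.38, 0.72, 0.57], [-0.10, -0.58, 0.81], [0.92, -0.37, -0.15]] @ diag([0.1350690817299499, 0.10320713043280721, 0.0021520660895129164]) @ [[-0.36, -0.24, 0.9], [0.92, -0.25, 0.3], [0.16, 0.94, 0.31]]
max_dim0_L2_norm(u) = 0.13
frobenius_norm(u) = 0.17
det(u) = 0.00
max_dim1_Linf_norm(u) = 0.1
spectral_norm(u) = 0.14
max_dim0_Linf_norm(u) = 0.1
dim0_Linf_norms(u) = [0.08, 0.03, 0.1]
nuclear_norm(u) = 0.24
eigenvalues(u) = [0j, (0.08+0.06j), (0.08-0.06j)]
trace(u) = 0.17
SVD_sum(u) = [[-0.02, -0.01, 0.05], [0.0, 0.0, -0.01], [-0.05, -0.03, 0.11]] + [[0.07, -0.02, 0.02],  [-0.06, 0.02, -0.02],  [-0.03, 0.01, -0.01]] + [[0.0, 0.0, 0.00], [0.00, 0.00, 0.00], [-0.00, -0.0, -0.0]]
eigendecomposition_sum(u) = [[0j, 0.00+0.00j, -0.00-0.00j], [0.00+0.00j, 0.00+0.00j, (-0-0j)], [0.00+0.00j, 0j, -0.00-0.00j]] + [[0.02+0.05j, (-0.02+0.01j), (0.04-0.04j)], [-0.03-0.03j, (0.01-0.01j), (-0.01+0.04j)], [(-0.04+0.03j), (-0.01-0.01j), 0.05+0.03j]] + [[(0.02-0.05j), (-0.02-0.01j), 0.04+0.04j], [-0.03+0.03j, (0.01+0.01j), (-0.01-0.04j)], [-0.04-0.03j, -0.01+0.01j, 0.05-0.03j]]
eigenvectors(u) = [[-0.14+0.00j, 0.12-0.62j, 0.12+0.62j],[(-0.94+0j), (0.05+0.44j), (0.05-0.44j)],[(-0.31+0j), 0.64+0.00j, (0.64-0j)]]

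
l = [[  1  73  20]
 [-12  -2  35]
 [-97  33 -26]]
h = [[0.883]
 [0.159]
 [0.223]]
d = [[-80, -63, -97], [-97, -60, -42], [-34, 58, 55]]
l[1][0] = -12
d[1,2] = -42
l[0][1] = 73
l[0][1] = 73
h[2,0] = 0.223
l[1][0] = -12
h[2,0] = 0.223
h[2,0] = 0.223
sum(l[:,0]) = -108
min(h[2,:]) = 0.223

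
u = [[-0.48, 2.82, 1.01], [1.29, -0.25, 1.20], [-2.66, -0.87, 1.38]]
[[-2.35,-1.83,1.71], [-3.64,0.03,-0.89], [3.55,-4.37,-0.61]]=u@[[-1.77,  1.07,  -0.20], [-0.68,  -0.06,  0.71], [-1.27,  -1.14,  -0.38]]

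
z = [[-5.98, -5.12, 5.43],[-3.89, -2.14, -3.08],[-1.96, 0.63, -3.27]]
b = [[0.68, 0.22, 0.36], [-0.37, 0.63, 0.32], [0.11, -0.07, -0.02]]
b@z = [[-5.63, -3.73, 1.84], [-0.87, 0.75, -5.00], [-0.35, -0.43, 0.88]]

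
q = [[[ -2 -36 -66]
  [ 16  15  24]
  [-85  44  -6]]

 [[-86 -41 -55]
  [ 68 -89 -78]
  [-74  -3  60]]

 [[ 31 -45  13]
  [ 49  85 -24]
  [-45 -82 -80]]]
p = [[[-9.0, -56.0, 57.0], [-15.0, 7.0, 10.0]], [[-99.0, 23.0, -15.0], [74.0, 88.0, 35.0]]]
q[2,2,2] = -80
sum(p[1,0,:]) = -91.0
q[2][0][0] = 31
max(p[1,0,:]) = 23.0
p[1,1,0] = 74.0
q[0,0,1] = -36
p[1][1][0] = 74.0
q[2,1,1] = 85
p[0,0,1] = -56.0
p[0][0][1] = -56.0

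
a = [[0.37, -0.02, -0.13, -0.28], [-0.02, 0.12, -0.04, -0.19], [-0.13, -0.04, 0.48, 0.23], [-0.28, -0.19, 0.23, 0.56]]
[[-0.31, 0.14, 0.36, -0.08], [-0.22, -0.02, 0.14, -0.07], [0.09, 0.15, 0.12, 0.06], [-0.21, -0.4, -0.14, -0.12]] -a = [[-0.68,0.16,0.49,0.2], [-0.20,-0.14,0.18,0.12], [0.22,0.19,-0.36,-0.17], [0.07,-0.21,-0.37,-0.68]]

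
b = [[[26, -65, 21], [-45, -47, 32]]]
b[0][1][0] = -45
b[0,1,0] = -45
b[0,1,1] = -47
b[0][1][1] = -47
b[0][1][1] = -47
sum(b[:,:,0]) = -19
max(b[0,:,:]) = 32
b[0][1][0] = -45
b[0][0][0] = 26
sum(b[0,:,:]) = -78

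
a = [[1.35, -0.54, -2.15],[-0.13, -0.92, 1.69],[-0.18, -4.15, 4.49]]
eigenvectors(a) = [[0.95, 0.98, -0.89], [0.19, -0.15, 0.23], [0.25, -0.16, 0.40]]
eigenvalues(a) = [0.67, 1.79, 2.46]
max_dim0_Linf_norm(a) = 4.49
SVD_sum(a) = [[0.11, 0.90, -1.15], [-0.15, -1.17, 1.50], [-0.47, -3.73, 4.79]] + [[1.21, -1.45, -1.01], [-0.14, 0.17, 0.12], [0.33, -0.4, -0.28]] + [[0.03, 0.01, 0.01], [0.16, 0.08, 0.08], [-0.04, -0.02, -0.02]]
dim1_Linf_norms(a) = [2.15, 1.69, 4.49]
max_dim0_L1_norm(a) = 8.33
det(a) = 2.94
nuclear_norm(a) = 8.98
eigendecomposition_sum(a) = [[0.31, 3.61, -1.42], [0.06, 0.73, -0.29], [0.08, 0.96, -0.38]] + [[0.72, -24.73, 16.08], [-0.11, 3.77, -2.45], [-0.12, 4.16, -2.7]] + [[0.31, 20.58, -16.81], [-0.08, -5.43, 4.43], [-0.14, -9.27, 7.57]]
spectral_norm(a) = 6.54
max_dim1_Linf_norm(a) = 4.49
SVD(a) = [[-0.22, -0.96, -0.18], [0.29, 0.11, -0.95], [0.93, -0.27, 0.25]] @ diag([6.544566151107976, 2.2359281636125465, 0.2006966390749371]) @ [[-0.08, -0.61, 0.79], [-0.56, 0.68, 0.47], [-0.82, -0.41, -0.4]]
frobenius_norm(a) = 6.92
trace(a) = 4.92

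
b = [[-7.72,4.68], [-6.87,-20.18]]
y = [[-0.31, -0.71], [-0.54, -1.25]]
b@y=[[-0.13, -0.37],[13.03, 30.1]]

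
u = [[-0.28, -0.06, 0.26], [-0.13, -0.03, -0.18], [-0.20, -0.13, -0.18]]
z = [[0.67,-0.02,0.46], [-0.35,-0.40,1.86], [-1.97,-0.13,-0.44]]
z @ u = [[-0.28, -0.10, 0.1], [-0.22, -0.21, -0.35], [0.66, 0.18, -0.41]]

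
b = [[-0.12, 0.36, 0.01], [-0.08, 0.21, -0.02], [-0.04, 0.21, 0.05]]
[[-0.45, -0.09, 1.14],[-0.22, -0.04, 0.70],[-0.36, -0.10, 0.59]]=b@[[-1.60, -2.01, -1.86], [-1.77, -0.94, 2.56], [-0.96, 0.33, -0.46]]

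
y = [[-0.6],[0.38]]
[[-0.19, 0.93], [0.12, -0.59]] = y @ [[0.32, -1.55]]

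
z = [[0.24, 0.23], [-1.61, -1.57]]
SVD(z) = [[-0.15, 0.99], [0.99, 0.15]] @ diag([2.2732117859729732, 0.0028593904184855846]) @ [[-0.72,-0.7], [0.70,-0.72]]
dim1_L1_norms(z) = [0.47, 3.18]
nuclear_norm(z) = 2.28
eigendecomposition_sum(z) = [[0.01, 0.00], [-0.01, -0.00]] + [[0.23,  0.23], [-1.6,  -1.57]]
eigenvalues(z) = [0.0, -1.33]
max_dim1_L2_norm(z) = 2.25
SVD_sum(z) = [[0.24,0.23], [-1.61,-1.57]] + [[0.00, -0.00],  [0.00, -0.00]]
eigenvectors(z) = [[0.7, -0.14],[-0.71, 0.99]]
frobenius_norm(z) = 2.27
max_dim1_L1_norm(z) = 3.18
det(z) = -0.01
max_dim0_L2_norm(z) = 1.63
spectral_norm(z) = 2.27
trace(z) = -1.33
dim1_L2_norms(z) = [0.33, 2.25]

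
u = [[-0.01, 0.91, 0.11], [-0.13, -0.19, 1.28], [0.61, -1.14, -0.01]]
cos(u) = [[1.02, 0.22, -0.65], [-0.46, 1.85, 0.21], [-0.05, -0.50, 1.78]]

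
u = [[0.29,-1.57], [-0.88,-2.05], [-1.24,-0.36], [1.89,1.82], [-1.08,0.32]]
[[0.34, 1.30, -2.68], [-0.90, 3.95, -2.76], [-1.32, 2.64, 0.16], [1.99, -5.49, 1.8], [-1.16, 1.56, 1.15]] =u @ [[1.07, -1.79, -0.59], [-0.02, -1.16, 1.60]]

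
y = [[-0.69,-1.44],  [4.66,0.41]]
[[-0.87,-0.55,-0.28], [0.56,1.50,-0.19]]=y @[[0.07,0.3,-0.06], [0.57,0.24,0.22]]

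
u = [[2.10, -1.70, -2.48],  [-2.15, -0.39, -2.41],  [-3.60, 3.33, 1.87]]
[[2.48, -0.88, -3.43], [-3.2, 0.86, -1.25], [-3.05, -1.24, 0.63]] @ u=[[19.45, -15.29, -10.44], [-4.07, 0.94, 3.53], [-6.01, 7.77, 11.73]]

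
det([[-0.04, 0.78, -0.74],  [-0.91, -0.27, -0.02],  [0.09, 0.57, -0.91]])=-0.292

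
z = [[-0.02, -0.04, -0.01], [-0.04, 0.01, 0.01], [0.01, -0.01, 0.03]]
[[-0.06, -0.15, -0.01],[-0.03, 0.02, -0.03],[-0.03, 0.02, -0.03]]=z @ [[0.89,0.72,0.55], [1.32,3.03,0.23], [-0.71,1.38,-1.03]]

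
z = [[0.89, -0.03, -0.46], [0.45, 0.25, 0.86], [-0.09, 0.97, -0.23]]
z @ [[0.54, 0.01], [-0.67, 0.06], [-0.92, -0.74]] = [[0.92, 0.35],  [-0.72, -0.62],  [-0.49, 0.23]]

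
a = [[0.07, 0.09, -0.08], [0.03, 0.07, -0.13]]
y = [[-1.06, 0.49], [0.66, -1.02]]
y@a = [[-0.06, -0.06, 0.02], [0.02, -0.01, 0.08]]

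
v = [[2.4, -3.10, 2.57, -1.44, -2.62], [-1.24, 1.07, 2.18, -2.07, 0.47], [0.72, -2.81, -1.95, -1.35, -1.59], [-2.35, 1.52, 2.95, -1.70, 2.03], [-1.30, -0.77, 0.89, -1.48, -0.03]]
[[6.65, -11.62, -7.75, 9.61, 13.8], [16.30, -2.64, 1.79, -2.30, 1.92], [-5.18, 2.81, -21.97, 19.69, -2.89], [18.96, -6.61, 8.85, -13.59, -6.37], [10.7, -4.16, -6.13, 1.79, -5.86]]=v@[[-4.03, 1.11, 0.77, 1.19, 4.49], [0.81, 2.82, 2.72, -0.15, 3.76], [3.52, -3.55, 3.48, -3.58, 1.41], [-1.94, -1.76, 4.11, -4.26, -1.02], [-2.67, -0.40, 1.60, -3.57, -3.66]]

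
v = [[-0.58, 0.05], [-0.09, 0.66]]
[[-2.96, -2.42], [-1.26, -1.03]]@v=[[1.93, -1.75], [0.82, -0.74]]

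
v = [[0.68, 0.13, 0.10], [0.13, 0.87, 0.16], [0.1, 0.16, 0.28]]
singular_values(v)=[0.99, 0.61, 0.23]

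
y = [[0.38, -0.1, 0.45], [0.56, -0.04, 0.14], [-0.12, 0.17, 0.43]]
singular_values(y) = [0.8, 0.51, 0.12]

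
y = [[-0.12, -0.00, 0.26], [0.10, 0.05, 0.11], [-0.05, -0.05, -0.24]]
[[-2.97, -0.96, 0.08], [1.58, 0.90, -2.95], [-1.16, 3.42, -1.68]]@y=[[0.26, -0.05, -0.9], [0.05, 0.19, 1.22], [0.57, 0.26, 0.48]]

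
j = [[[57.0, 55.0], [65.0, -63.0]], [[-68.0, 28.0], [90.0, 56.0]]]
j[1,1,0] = 90.0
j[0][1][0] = 65.0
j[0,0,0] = 57.0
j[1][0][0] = -68.0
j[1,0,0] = -68.0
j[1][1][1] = 56.0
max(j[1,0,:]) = 28.0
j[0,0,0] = 57.0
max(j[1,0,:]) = 28.0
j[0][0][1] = 55.0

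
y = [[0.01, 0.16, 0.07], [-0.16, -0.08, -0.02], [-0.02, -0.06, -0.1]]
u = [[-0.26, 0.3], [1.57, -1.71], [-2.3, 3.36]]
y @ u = [[0.09, -0.04], [-0.04, 0.02], [0.14, -0.24]]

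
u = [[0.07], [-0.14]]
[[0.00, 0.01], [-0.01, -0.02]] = u @ [[0.05, 0.16]]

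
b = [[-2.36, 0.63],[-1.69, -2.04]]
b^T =[[-2.36, -1.69], [0.63, -2.04]]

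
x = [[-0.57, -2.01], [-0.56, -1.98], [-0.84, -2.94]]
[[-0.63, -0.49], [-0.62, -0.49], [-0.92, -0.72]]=x @ [[-0.41, -0.51], [0.43, 0.39]]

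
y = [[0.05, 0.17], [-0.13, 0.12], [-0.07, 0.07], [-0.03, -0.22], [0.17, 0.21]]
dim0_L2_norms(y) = [0.23, 0.38]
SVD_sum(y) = [[0.05, 0.17], [0.02, 0.07], [0.01, 0.04], [-0.07, -0.21], [0.08, 0.24]] + [[-0.0, 0.0],[-0.15, 0.05],[-0.08, 0.03],[0.04, -0.01],[0.09, -0.03]]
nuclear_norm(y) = 0.60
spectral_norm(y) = 0.39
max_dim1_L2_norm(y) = 0.27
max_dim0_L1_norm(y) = 0.79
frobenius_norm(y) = 0.44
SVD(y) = [[-0.46, -0.02], [-0.19, -0.76], [-0.12, -0.42], [0.56, 0.18], [-0.65, 0.47]] @ diag([0.38761920982795517, 0.2110719028491278]) @ [[-0.30, -0.95], [0.95, -0.30]]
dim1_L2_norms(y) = [0.18, 0.18, 0.1, 0.22, 0.27]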